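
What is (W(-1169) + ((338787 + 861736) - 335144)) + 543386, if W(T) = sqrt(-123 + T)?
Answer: 1408765 + 2*I*sqrt(323) ≈ 1.4088e+6 + 35.944*I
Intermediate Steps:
(W(-1169) + ((338787 + 861736) - 335144)) + 543386 = (sqrt(-123 - 1169) + ((338787 + 861736) - 335144)) + 543386 = (sqrt(-1292) + (1200523 - 335144)) + 543386 = (2*I*sqrt(323) + 865379) + 543386 = (865379 + 2*I*sqrt(323)) + 543386 = 1408765 + 2*I*sqrt(323)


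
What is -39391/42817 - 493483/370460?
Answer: -35722251471/15861985820 ≈ -2.2521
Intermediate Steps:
-39391/42817 - 493483/370460 = -35722251471/15861985820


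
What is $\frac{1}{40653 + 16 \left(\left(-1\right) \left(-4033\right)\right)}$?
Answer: $\frac{1}{105181} \approx 9.5074 \cdot 10^{-6}$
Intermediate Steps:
$\frac{1}{40653 + 16 \left(\left(-1\right) \left(-4033\right)\right)} = \frac{1}{40653 + 16 \cdot 4033} = \frac{1}{40653 + 64528} = \frac{1}{105181}$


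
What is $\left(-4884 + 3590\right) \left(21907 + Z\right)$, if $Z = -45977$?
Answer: $31146580$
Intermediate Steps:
$\left(-4884 + 3590\right) \left(21907 + Z\right) = \left(-4884 + 3590\right) \left(21907 - 45977\right) = \left(-1294\right) \left(-24070\right) = 31146580$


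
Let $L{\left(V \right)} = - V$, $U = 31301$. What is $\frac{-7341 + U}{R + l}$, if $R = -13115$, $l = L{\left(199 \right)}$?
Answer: $- \frac{11980}{6657} \approx -1.7996$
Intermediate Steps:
$l = -199$ ($l = \left(-1\right) 199 = -199$)
$\frac{-7341 + U}{R + l} = \frac{-7341 + 31301}{-13115 - 199} = \frac{23960}{-13314} = 23960 \left(- \frac{1}{13314}\right) = - \frac{11980}{6657}$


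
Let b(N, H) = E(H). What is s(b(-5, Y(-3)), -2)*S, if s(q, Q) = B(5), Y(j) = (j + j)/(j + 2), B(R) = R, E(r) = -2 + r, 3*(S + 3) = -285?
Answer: -490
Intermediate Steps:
S = -98 (S = -3 + (⅓)*(-285) = -3 - 95 = -98)
Y(j) = 2*j/(2 + j) (Y(j) = (2*j)/(2 + j) = 2*j/(2 + j))
b(N, H) = -2 + H
s(q, Q) = 5
s(b(-5, Y(-3)), -2)*S = 5*(-98) = -490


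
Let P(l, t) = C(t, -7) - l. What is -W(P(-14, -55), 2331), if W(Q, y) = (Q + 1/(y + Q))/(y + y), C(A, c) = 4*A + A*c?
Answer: -12143/316260 ≈ -0.038396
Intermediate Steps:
P(l, t) = -l - 3*t (P(l, t) = t*(4 - 7) - l = t*(-3) - l = -3*t - l = -l - 3*t)
W(Q, y) = (Q + 1/(Q + y))/(2*y) (W(Q, y) = (Q + 1/(Q + y))/((2*y)) = (Q + 1/(Q + y))*(1/(2*y)) = (Q + 1/(Q + y))/(2*y))
-W(P(-14, -55), 2331) = -(1 + (-1*(-14) - 3*(-55))² + (-1*(-14) - 3*(-55))*2331)/(2*2331*((-1*(-14) - 3*(-55)) + 2331)) = -(1 + (14 + 165)² + (14 + 165)*2331)/(2*2331*((14 + 165) + 2331)) = -(1 + 179² + 179*2331)/(2*2331*(179 + 2331)) = -(1 + 32041 + 417249)/(2*2331*2510) = -449291/(2*2331*2510) = -1*12143/316260 = -12143/316260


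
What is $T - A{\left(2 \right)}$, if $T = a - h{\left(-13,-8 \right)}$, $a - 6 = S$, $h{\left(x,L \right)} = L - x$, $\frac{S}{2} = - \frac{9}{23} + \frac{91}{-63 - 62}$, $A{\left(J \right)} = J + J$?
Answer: $- \frac{15061}{2875} \approx -5.2386$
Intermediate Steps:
$A{\left(J \right)} = 2 J$
$S = - \frac{6436}{2875}$ ($S = 2 \left(- \frac{9}{23} + \frac{91}{-63 - 62}\right) = 2 \left(\left(-9\right) \frac{1}{23} + \frac{91}{-125}\right) = 2 \left(- \frac{9}{23} + 91 \left(- \frac{1}{125}\right)\right) = 2 \left(- \frac{9}{23} - \frac{91}{125}\right) = 2 \left(- \frac{3218}{2875}\right) = - \frac{6436}{2875} \approx -2.2386$)
$a = \frac{10814}{2875}$ ($a = 6 - \frac{6436}{2875} = \frac{10814}{2875} \approx 3.7614$)
$T = - \frac{3561}{2875}$ ($T = \frac{10814}{2875} - \left(-8 - -13\right) = \frac{10814}{2875} - \left(-8 + 13\right) = \frac{10814}{2875} - 5 = - \frac{3561}{2875} \approx -1.2386$)
$T - A{\left(2 \right)} = - \frac{3561}{2875} - 2 \cdot 2 = - \frac{3561}{2875} - 4 = - \frac{15061}{2875}$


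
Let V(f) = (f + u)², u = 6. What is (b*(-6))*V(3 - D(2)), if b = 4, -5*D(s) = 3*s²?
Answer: -77976/25 ≈ -3119.0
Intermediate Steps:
D(s) = -3*s²/5
V(f) = (6 + f)² (V(f) = (f + 6)² = (6 + f)²)
(b*(-6))*V(3 - D(2)) = (4*(-6))*(6 + (3 - (-3)*2²/5))² = -24*(6 + (3 - (-3)*4/5))² = -24*(6 + (3 - 1*(-12/5)))² = -24*(6 + (3 + 12/5))² = -24*(6 + 27/5)² = -24*(57/5)² = -24*3249/25 = -77976/25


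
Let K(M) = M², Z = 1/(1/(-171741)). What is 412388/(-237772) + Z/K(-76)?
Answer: -568646765/18070672 ≈ -31.468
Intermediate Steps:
Z = -171741 (Z = 1/(-1/171741) = -171741)
412388/(-237772) + Z/K(-76) = 412388/(-237772) - 171741/((-76)²) = 412388*(-1/237772) - 171741/5776 = -103097/59443 - 171741*1/5776 = -103097/59443 - 9039/304 = -568646765/18070672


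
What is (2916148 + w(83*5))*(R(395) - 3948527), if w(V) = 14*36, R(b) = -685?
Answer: -11518477078224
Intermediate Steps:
w(V) = 504
(2916148 + w(83*5))*(R(395) - 3948527) = (2916148 + 504)*(-685 - 3948527) = 2916652*(-3949212) = -11518477078224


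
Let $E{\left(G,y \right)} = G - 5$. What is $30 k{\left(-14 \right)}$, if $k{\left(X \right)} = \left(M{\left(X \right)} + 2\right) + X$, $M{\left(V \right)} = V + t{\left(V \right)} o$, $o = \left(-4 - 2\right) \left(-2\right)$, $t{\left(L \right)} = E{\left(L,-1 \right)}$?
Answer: $-7620$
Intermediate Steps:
$E{\left(G,y \right)} = -5 + G$ ($E{\left(G,y \right)} = G - 5 = -5 + G$)
$t{\left(L \right)} = -5 + L$
$o = 12$ ($o = \left(-6\right) \left(-2\right) = 12$)
$M{\left(V \right)} = -60 + 13 V$ ($M{\left(V \right)} = V + \left(-5 + V\right) 12 = V + \left(-60 + 12 V\right) = -60 + 13 V$)
$k{\left(X \right)} = -58 + 14 X$ ($k{\left(X \right)} = \left(\left(-60 + 13 X\right) + 2\right) + X = \left(-58 + 13 X\right) + X = -58 + 14 X$)
$30 k{\left(-14 \right)} = 30 \left(-58 + 14 \left(-14\right)\right) = 30 \left(-58 - 196\right) = 30 \left(-254\right) = -7620$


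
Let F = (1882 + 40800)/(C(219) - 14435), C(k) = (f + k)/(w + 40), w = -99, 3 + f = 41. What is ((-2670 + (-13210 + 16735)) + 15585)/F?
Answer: -7002798840/1259119 ≈ -5561.7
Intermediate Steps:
f = 38 (f = -3 + 41 = 38)
C(k) = -38/59 - k/59 (C(k) = (38 + k)/(-99 + 40) = (38 + k)/(-59) = (38 + k)*(-1/59) = -38/59 - k/59)
F = -1259119/425961 (F = (1882 + 40800)/((-38/59 - 1/59*219) - 14435) = 42682/((-38/59 - 219/59) - 14435) = 42682/(-257/59 - 14435) = 42682/(-851922/59) = 42682*(-59/851922) = -1259119/425961 ≈ -2.9559)
((-2670 + (-13210 + 16735)) + 15585)/F = ((-2670 + (-13210 + 16735)) + 15585)/(-1259119/425961) = ((-2670 + 3525) + 15585)*(-425961/1259119) = (855 + 15585)*(-425961/1259119) = 16440*(-425961/1259119) = -7002798840/1259119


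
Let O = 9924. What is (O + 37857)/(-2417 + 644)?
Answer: -5309/197 ≈ -26.949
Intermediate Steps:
(O + 37857)/(-2417 + 644) = (9924 + 37857)/(-2417 + 644) = 47781/(-1773) = 47781*(-1/1773) = -5309/197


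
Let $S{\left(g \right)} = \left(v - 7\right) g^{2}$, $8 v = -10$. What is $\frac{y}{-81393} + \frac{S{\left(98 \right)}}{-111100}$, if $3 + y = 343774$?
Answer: $- \frac{2885813321}{822069300} \approx -3.5104$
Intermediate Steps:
$v = - \frac{5}{4}$ ($v = \frac{1}{8} \left(-10\right) = - \frac{5}{4} \approx -1.25$)
$y = 343771$ ($y = -3 + 343774 = 343771$)
$S{\left(g \right)} = - \frac{33 g^{2}}{4}$ ($S{\left(g \right)} = \left(- \frac{5}{4} - 7\right) g^{2} = - \frac{33 g^{2}}{4}$)
$\frac{y}{-81393} + \frac{S{\left(98 \right)}}{-111100} = \frac{343771}{-81393} + \frac{\left(- \frac{33}{4}\right) 98^{2}}{-111100} = 343771 \left(- \frac{1}{81393}\right) + \left(- \frac{33}{4}\right) 9604 \left(- \frac{1}{111100}\right) = - \frac{343771}{81393} - - \frac{7203}{10100} = - \frac{343771}{81393} + \frac{7203}{10100} = - \frac{2885813321}{822069300}$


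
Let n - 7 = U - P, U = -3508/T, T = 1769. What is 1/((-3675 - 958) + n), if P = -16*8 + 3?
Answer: -1769/7965777 ≈ -0.00022208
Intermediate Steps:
P = -125 (P = -128 + 3 = -125)
U = -3508/1769 ≈ -1.9830
n = 230000/1769 (n = 7 + (-3508/1769 - 1*(-125)) = 7 + (-3508/1769 + 125) = 7 + 217617/1769 = 230000/1769 ≈ 130.02)
1/((-3675 - 958) + n) = 1/((-3675 - 958) + 230000/1769) = 1/(-4633 + 230000/1769) = 1/(-7965777/1769) = -1769/7965777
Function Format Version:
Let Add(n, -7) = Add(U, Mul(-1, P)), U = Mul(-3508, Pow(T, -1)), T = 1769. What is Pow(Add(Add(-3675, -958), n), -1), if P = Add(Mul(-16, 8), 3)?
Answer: Rational(-1769, 7965777) ≈ -0.00022208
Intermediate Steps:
P = -125 (P = Add(-128, 3) = -125)
U = Rational(-3508, 1769) (U = Mul(-3508, Pow(1769, -1)) = Mul(-3508, Rational(1, 1769)) = Rational(-3508, 1769) ≈ -1.9830)
n = Rational(230000, 1769) (n = Add(7, Add(Rational(-3508, 1769), Mul(-1, -125))) = Add(7, Add(Rational(-3508, 1769), 125)) = Add(7, Rational(217617, 1769)) = Rational(230000, 1769) ≈ 130.02)
Pow(Add(Add(-3675, -958), n), -1) = Pow(Add(Add(-3675, -958), Rational(230000, 1769)), -1) = Pow(Add(-4633, Rational(230000, 1769)), -1) = Pow(Rational(-7965777, 1769), -1) = Rational(-1769, 7965777)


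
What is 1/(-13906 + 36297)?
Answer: 1/22391 ≈ 4.4661e-5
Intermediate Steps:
1/(-13906 + 36297) = 1/22391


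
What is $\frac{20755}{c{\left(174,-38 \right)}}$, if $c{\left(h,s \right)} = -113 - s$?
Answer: $- \frac{4151}{15} \approx -276.73$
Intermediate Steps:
$\frac{20755}{c{\left(174,-38 \right)}} = \frac{20755}{-113 - -38} = \frac{20755}{-113 + 38} = \frac{20755}{-75} = 20755 \left(- \frac{1}{75}\right) = - \frac{4151}{15}$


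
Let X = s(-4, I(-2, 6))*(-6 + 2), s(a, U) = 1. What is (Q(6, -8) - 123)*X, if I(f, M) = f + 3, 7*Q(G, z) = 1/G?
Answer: 10330/21 ≈ 491.90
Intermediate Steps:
Q(G, z) = 1/(7*G)
I(f, M) = 3 + f
X = -4 (X = 1*(-6 + 2) = 1*(-4) = -4)
(Q(6, -8) - 123)*X = ((1/7)/6 - 123)*(-4) = ((1/7)*(1/6) - 123)*(-4) = (1/42 - 123)*(-4) = -5165/42*(-4) = 10330/21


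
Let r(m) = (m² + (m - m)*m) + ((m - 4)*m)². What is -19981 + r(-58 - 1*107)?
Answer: 777580469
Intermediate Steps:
r(m) = m² + m²*(-4 + m)² (r(m) = (m² + 0*m) + ((-4 + m)*m)² = (m² + 0) + (m*(-4 + m))² = m² + m²*(-4 + m)²)
-19981 + r(-58 - 1*107) = -19981 + (-58 - 1*107)²*(1 + (-4 + (-58 - 1*107))²) = -19981 + (-58 - 107)²*(1 + (-4 + (-58 - 107))²) = -19981 + (-165)²*(1 + (-4 - 165)²) = -19981 + 27225*(1 + (-169)²) = -19981 + 27225*(1 + 28561) = -19981 + 27225*28562 = -19981 + 777600450 = 777580469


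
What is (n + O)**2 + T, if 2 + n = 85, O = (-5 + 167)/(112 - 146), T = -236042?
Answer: -66447238/289 ≈ -2.2992e+5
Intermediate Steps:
O = -81/17 (O = 162/(-34) = 162*(-1/34) = -81/17 ≈ -4.7647)
n = 83 (n = -2 + 85 = 83)
(n + O)**2 + T = (83 - 81/17)**2 - 236042 = (1330/17)**2 - 236042 = 1768900/289 - 236042 = -66447238/289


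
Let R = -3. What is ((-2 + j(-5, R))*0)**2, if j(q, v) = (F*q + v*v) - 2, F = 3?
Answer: 0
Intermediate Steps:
j(q, v) = -2 + v**2 + 3*q (j(q, v) = (3*q + v*v) - 2 = (3*q + v**2) - 2 = (v**2 + 3*q) - 2 = -2 + v**2 + 3*q)
((-2 + j(-5, R))*0)**2 = ((-2 + (-2 + (-3)**2 + 3*(-5)))*0)**2 = ((-2 + (-2 + 9 - 15))*0)**2 = ((-2 - 8)*0)**2 = (-10*0)**2 = 0**2 = 0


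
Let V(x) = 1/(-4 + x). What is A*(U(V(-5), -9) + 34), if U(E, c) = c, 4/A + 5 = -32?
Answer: -100/37 ≈ -2.7027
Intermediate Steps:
A = -4/37 (A = 4/(-5 - 32) = 4/(-37) = 4*(-1/37) = -4/37 ≈ -0.10811)
A*(U(V(-5), -9) + 34) = -4*(-9 + 34)/37 = -4/37*25 = -100/37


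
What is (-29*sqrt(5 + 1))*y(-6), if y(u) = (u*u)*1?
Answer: -1044*sqrt(6) ≈ -2557.3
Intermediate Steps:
y(u) = u**2 (y(u) = u**2*1 = u**2)
(-29*sqrt(5 + 1))*y(-6) = -29*sqrt(5 + 1)*(-6)**2 = -29*sqrt(6)*36 = -1044*sqrt(6)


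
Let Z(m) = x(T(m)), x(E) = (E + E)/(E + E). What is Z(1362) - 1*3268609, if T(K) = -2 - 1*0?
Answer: -3268608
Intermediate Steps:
T(K) = -2 (T(K) = -2 + 0 = -2)
x(E) = 1 (x(E) = (2*E)/((2*E)) = (2*E)*(1/(2*E)) = 1)
Z(m) = 1
Z(1362) - 1*3268609 = 1 - 1*3268609 = 1 - 3268609 = -3268608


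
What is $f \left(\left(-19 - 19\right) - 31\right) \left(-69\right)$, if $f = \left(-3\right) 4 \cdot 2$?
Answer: $-114264$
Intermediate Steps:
$f = -24$ ($f = \left(-12\right) 2 = -24$)
$f \left(\left(-19 - 19\right) - 31\right) \left(-69\right) = - 24 \left(\left(-19 - 19\right) - 31\right) \left(-69\right) = - 24 \left(-38 - 31\right) \left(-69\right) = \left(-24\right) \left(-69\right) \left(-69\right) = 1656 \left(-69\right) = -114264$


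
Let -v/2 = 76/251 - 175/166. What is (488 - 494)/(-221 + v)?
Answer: 62499/2286392 ≈ 0.027335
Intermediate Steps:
v = 31309/20833 (v = -2*(76/251 - 175/166) = -2*(-31309/41666) = 31309/20833 ≈ 1.5029)
(488 - 494)/(-221 + v) = (488 - 494)/(-221 + 31309/20833) = -6/(-4572784/20833) = -6*(-20833/4572784) = 62499/2286392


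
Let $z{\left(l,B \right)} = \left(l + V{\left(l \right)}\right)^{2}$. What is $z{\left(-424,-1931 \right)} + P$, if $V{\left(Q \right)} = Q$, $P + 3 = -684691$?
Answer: $34410$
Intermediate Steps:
$P = -684694$ ($P = -3 - 684691 = -684694$)
$z{\left(l,B \right)} = 4 l^{2}$ ($z{\left(l,B \right)} = \left(l + l\right)^{2} = \left(2 l\right)^{2} = 4 l^{2}$)
$z{\left(-424,-1931 \right)} + P = 4 \left(-424\right)^{2} - 684694 = 4 \cdot 179776 - 684694 = 719104 - 684694 = 34410$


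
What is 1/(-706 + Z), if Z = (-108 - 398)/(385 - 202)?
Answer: -183/129704 ≈ -0.0014109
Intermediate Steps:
Z = -506/183 ≈ -2.7650
1/(-706 + Z) = 1/(-706 - 506/183) = 1/(-129704/183) = -183/129704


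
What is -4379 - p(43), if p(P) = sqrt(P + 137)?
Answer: -4379 - 6*sqrt(5) ≈ -4392.4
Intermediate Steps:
p(P) = sqrt(137 + P)
-4379 - p(43) = -4379 - sqrt(137 + 43) = -4379 - sqrt(180) = -4379 - 6*sqrt(5)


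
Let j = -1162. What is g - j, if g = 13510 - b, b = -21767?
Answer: 36439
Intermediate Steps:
g = 35277 (g = 13510 - 1*(-21767) = 13510 + 21767 = 35277)
g - j = 35277 - 1*(-1162) = 35277 + 1162 = 36439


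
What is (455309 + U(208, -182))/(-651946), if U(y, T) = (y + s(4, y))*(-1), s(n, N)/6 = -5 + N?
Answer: -453883/651946 ≈ -0.69620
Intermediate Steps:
s(n, N) = -30 + 6*N (s(n, N) = 6*(-5 + N) = -30 + 6*N)
U(y, T) = 30 - 7*y (U(y, T) = (y + (-30 + 6*y))*(-1) = (-30 + 7*y)*(-1) = 30 - 7*y)
(455309 + U(208, -182))/(-651946) = (455309 + (30 - 7*208))/(-651946) = (455309 + (30 - 1456))*(-1/651946) = (455309 - 1426)*(-1/651946) = 453883*(-1/651946) = -453883/651946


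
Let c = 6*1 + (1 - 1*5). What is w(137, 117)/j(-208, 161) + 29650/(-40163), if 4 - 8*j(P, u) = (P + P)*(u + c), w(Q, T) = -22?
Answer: -504423622/680883339 ≈ -0.74084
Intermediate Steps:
c = 2 (c = 6 + (1 - 5) = 6 - 4 = 2)
j(P, u) = ½ - P*(2 + u)/4 (j(P, u) = ½ - (P + P)*(u + 2)/8 = ½ - 2*P*(2 + u)/8 = ½ - P*(2 + u)/4)
w(137, 117)/j(-208, 161) + 29650/(-40163) = -22/(½ - ½*(-208) - ¼*(-208)*161) + 29650/(-40163) = -22/(½ + 104 + 8372) + 29650*(-1/40163) = -22/16953/2 - 29650/40163 = -22*2/16953 - 29650/40163 = -44/16953 - 29650/40163 = -504423622/680883339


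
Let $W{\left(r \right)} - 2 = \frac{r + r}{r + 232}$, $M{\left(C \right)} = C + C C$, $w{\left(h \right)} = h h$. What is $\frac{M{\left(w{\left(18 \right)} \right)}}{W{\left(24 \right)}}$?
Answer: $\frac{336960}{7} \approx 48137.0$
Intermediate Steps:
$w{\left(h \right)} = h^{2}$
$M{\left(C \right)} = C + C^{2}$
$W{\left(r \right)} = 2 + \frac{2 r}{232 + r}$ ($W{\left(r \right)} = 2 + \frac{r + r}{r + 232} = 2 + \frac{2 r}{232 + r}$)
$\frac{M{\left(w{\left(18 \right)} \right)}}{W{\left(24 \right)}} = \frac{18^{2} \left(1 + 18^{2}\right)}{4 \frac{1}{232 + 24} \left(116 + 24\right)} = \frac{324 \left(1 + 324\right)}{4 \cdot \frac{1}{256} \cdot 140} = \frac{324 \cdot 325}{4 \cdot \frac{1}{256} \cdot 140} = \frac{105300}{\frac{35}{16}} = 105300 \cdot \frac{16}{35} = \frac{336960}{7}$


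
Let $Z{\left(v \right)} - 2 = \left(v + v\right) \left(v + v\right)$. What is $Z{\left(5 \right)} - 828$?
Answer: $-726$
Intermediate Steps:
$Z{\left(v \right)} = 2 + 4 v^{2}$ ($Z{\left(v \right)} = 2 + \left(v + v\right) \left(v + v\right) = 2 + 2 v 2 v = 2 + 4 v^{2}$)
$Z{\left(5 \right)} - 828 = \left(2 + 4 \cdot 5^{2}\right) - 828 = \left(2 + 4 \cdot 25\right) - 828 = \left(2 + 100\right) - 828 = 102 - 828 = -726$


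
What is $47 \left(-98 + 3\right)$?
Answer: $-4465$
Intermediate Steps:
$47 \left(-98 + 3\right) = 47 \left(-95\right) = -4465$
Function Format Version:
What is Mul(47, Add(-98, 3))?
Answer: -4465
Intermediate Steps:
Mul(47, Add(-98, 3)) = Mul(47, -95) = -4465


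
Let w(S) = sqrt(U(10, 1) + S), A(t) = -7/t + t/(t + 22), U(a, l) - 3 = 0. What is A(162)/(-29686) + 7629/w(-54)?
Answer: -6239/221220072 - 2543*I*sqrt(51)/17 ≈ -2.8203e-5 - 1068.3*I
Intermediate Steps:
U(a, l) = 3 (U(a, l) = 3 + 0 = 3)
A(t) = -7/t + t/(22 + t)
w(S) = sqrt(3 + S)
A(162)/(-29686) + 7629/w(-54) = ((-154 + 162**2 - 7*162)/(162*(22 + 162)))/(-29686) + 7629/(sqrt(3 - 54)) = ((1/162)*(-154 + 26244 - 1134)/184)*(-1/29686) + 7629/(sqrt(-51)) = ((1/162)*(1/184)*24956)*(-1/29686) + 7629/((I*sqrt(51))) = (6239/7452)*(-1/29686) + 7629*(-I*sqrt(51)/51) = -6239/221220072 - 2543*I*sqrt(51)/17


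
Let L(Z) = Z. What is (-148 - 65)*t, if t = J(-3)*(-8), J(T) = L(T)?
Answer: -5112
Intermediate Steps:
J(T) = T
t = 24 (t = -3*(-8) = 24)
(-148 - 65)*t = (-148 - 65)*24 = -213*24 = -5112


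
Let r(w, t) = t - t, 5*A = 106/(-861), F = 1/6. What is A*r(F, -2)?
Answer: 0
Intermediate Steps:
F = 1/6 (F = 1*(1/6) = 1/6 ≈ 0.16667)
A = -106/4305 (A = (106/(-861))/5 = (106*(-1/861))/5 = (1/5)*(-106/861) = -106/4305 ≈ -0.024623)
r(w, t) = 0
A*r(F, -2) = -106/4305*0 = 0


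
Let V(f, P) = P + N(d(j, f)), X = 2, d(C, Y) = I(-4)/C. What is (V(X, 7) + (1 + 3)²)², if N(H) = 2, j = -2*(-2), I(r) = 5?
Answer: 625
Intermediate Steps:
j = 4
d(C, Y) = 5/C
V(f, P) = 2 + P (V(f, P) = P + 2 = 2 + P)
(V(X, 7) + (1 + 3)²)² = ((2 + 7) + (1 + 3)²)² = (9 + 4²)² = (9 + 16)² = 25² = 625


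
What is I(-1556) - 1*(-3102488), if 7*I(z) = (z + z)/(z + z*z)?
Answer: 33770581878/10885 ≈ 3.1025e+6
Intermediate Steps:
I(z) = 2*z/(7*(z + z**2)) (I(z) = ((z + z)/(z + z*z))/7 = ((2*z)/(z + z**2))/7 = (2*z/(z + z**2))/7 = 2*z/(7*(z + z**2)))
I(-1556) - 1*(-3102488) = 2/(7*(1 - 1556)) - 1*(-3102488) = (2/7)/(-1555) + 3102488 = (2/7)*(-1/1555) + 3102488 = -2/10885 + 3102488 = 33770581878/10885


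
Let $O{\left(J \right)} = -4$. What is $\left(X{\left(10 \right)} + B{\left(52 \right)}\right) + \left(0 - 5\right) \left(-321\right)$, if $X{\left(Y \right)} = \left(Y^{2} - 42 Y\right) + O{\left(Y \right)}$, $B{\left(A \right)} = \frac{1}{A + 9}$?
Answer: $\frac{78142}{61} \approx 1281.0$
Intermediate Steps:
$B{\left(A \right)} = \frac{1}{9 + A}$
$X{\left(Y \right)} = -4 + Y^{2} - 42 Y$ ($X{\left(Y \right)} = \left(Y^{2} - 42 Y\right) - 4 = -4 + Y^{2} - 42 Y$)
$\left(X{\left(10 \right)} + B{\left(52 \right)}\right) + \left(0 - 5\right) \left(-321\right) = \left(\left(-4 + 10^{2} - 420\right) + \frac{1}{9 + 52}\right) + \left(0 - 5\right) \left(-321\right) = \left(\left(-4 + 100 - 420\right) + \frac{1}{61}\right) - -1605 = \left(-324 + \frac{1}{61}\right) + 1605 = - \frac{19763}{61} + 1605 = \frac{78142}{61}$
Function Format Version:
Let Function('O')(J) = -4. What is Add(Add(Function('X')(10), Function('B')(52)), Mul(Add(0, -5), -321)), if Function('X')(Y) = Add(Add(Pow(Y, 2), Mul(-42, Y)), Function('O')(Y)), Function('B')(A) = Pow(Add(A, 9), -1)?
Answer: Rational(78142, 61) ≈ 1281.0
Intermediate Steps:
Function('B')(A) = Pow(Add(9, A), -1)
Function('X')(Y) = Add(-4, Pow(Y, 2), Mul(-42, Y)) (Function('X')(Y) = Add(Add(Pow(Y, 2), Mul(-42, Y)), -4) = Add(-4, Pow(Y, 2), Mul(-42, Y)))
Add(Add(Function('X')(10), Function('B')(52)), Mul(Add(0, -5), -321)) = Add(Add(Add(-4, Pow(10, 2), Mul(-42, 10)), Pow(Add(9, 52), -1)), Mul(Add(0, -5), -321)) = Add(Add(Add(-4, 100, -420), Pow(61, -1)), Mul(-5, -321)) = Add(Add(-324, Rational(1, 61)), 1605) = Add(Rational(-19763, 61), 1605) = Rational(78142, 61)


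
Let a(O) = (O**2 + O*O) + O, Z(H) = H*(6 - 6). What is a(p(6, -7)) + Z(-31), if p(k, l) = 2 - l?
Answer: 171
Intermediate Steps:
Z(H) = 0 (Z(H) = H*0 = 0)
a(O) = O + 2*O**2 (a(O) = (O**2 + O**2) + O = 2*O**2 + O = O + 2*O**2)
a(p(6, -7)) + Z(-31) = (2 - 1*(-7))*(1 + 2*(2 - 1*(-7))) + 0 = (2 + 7)*(1 + 2*(2 + 7)) + 0 = 9*(1 + 2*9) + 0 = 9*(1 + 18) + 0 = 9*19 + 0 = 171 + 0 = 171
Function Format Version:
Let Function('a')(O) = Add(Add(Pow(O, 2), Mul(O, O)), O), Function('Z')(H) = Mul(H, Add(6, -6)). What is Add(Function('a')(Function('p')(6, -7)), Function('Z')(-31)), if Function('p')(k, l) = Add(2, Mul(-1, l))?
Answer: 171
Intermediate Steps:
Function('Z')(H) = 0 (Function('Z')(H) = Mul(H, 0) = 0)
Function('a')(O) = Add(O, Mul(2, Pow(O, 2))) (Function('a')(O) = Add(Add(Pow(O, 2), Pow(O, 2)), O) = Add(Mul(2, Pow(O, 2)), O) = Add(O, Mul(2, Pow(O, 2))))
Add(Function('a')(Function('p')(6, -7)), Function('Z')(-31)) = Add(Mul(Add(2, Mul(-1, -7)), Add(1, Mul(2, Add(2, Mul(-1, -7))))), 0) = Add(Mul(Add(2, 7), Add(1, Mul(2, Add(2, 7)))), 0) = Add(Mul(9, Add(1, Mul(2, 9))), 0) = Add(Mul(9, Add(1, 18)), 0) = Add(Mul(9, 19), 0) = Add(171, 0) = 171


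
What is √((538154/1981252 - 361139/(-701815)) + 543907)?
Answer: √262899653047193273283174812810/695236186190 ≈ 737.50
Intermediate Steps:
√((538154/1981252 - 361139/(-701815)) + 543907) = √((538154*(1/1981252) - 361139*(-1/701815)) + 543907) = √((269077/990626 + 361139/701815) + 543907) = √(546595957769/695236186190 + 543907) = √(378144374918002099/695236186190) = √262899653047193273283174812810/695236186190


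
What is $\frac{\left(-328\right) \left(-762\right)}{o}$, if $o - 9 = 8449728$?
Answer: $\frac{83312}{2816579} \approx 0.029579$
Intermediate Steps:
$o = 8449737$ ($o = 9 + 8449728 = 8449737$)
$\frac{\left(-328\right) \left(-762\right)}{o} = \frac{\left(-328\right) \left(-762\right)}{8449737} = 249936 \cdot \frac{1}{8449737} = \frac{83312}{2816579}$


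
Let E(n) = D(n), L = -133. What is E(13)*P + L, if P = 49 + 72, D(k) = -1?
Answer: -254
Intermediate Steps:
E(n) = -1
P = 121
E(13)*P + L = -1*121 - 133 = -121 - 133 = -254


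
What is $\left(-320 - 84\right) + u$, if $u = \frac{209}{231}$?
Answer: $- \frac{8465}{21} \approx -403.1$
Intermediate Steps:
$u = \frac{19}{21}$ ($u = 209 \cdot \frac{1}{231} = \frac{19}{21} \approx 0.90476$)
$\left(-320 - 84\right) + u = \left(-320 - 84\right) + \frac{19}{21} = -404 + \frac{19}{21} = - \frac{8465}{21}$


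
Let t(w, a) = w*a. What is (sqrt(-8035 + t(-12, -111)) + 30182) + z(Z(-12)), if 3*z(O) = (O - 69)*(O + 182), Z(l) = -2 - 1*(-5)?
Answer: 26112 + I*sqrt(6703) ≈ 26112.0 + 81.872*I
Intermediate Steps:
t(w, a) = a*w
Z(l) = 3 (Z(l) = -2 + 5 = 3)
z(O) = (-69 + O)*(182 + O)/3 (z(O) = ((O - 69)*(O + 182))/3 = ((-69 + O)*(182 + O))/3 = (-69 + O)*(182 + O)/3)
(sqrt(-8035 + t(-12, -111)) + 30182) + z(Z(-12)) = (sqrt(-8035 - 111*(-12)) + 30182) + (-4186 + (1/3)*3**2 + (113/3)*3) = (sqrt(-8035 + 1332) + 30182) + (-4186 + (1/3)*9 + 113) = (sqrt(-6703) + 30182) + (-4186 + 3 + 113) = (I*sqrt(6703) + 30182) - 4070 = (30182 + I*sqrt(6703)) - 4070 = 26112 + I*sqrt(6703)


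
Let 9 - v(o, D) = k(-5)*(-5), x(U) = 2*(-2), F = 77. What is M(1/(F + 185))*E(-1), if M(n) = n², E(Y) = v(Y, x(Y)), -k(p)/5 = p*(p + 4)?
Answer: -29/17161 ≈ -0.0016899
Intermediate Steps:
k(p) = -5*p*(4 + p) (k(p) = -5*p*(p + 4) = -5*p*(4 + p))
x(U) = -4
v(o, D) = -116 (v(o, D) = 9 - (-5*(-5)*(4 - 5))*(-5) = 9 - (-5*(-5)*(-1))*(-5) = 9 - (-25)*(-5) = 9 - 1*125 = 9 - 125 = -116)
E(Y) = -116
M(1/(F + 185))*E(-1) = (1/(77 + 185))²*(-116) = (1/262)²*(-116) = (1/68644)*(-116) = -29/17161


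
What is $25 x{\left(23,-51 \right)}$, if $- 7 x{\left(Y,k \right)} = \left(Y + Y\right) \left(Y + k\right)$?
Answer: $4600$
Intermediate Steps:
$x{\left(Y,k \right)} = - \frac{2 Y \left(Y + k\right)}{7}$ ($x{\left(Y,k \right)} = - \frac{\left(Y + Y\right) \left(Y + k\right)}{7} = - \frac{2 Y \left(Y + k\right)}{7}$)
$25 x{\left(23,-51 \right)} = 25 \left(\left(- \frac{2}{7}\right) 23 \left(23 - 51\right)\right) = 25 \left(\left(- \frac{2}{7}\right) 23 \left(-28\right)\right) = 25 \cdot 184 = 4600$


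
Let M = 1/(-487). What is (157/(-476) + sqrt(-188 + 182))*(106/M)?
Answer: 4052327/238 - 51622*I*sqrt(6) ≈ 17027.0 - 1.2645e+5*I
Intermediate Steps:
M = -1/487 ≈ -0.0020534
(157/(-476) + sqrt(-188 + 182))*(106/M) = (157/(-476) + sqrt(-188 + 182))*(106/(-1/487)) = (157*(-1/476) + sqrt(-6))*(106*(-487)) = (-157/476 + I*sqrt(6))*(-51622) = 4052327/238 - 51622*I*sqrt(6)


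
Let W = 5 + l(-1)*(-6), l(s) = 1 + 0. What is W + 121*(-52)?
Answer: -6293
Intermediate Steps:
l(s) = 1
W = -1 (W = 5 + 1*(-6) = 5 - 6 = -1)
W + 121*(-52) = -1 + 121*(-52) = -1 - 6292 = -6293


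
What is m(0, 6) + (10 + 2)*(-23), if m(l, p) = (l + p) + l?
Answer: -270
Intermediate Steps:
m(l, p) = p + 2*l
m(0, 6) + (10 + 2)*(-23) = (6 + 2*0) + (10 + 2)*(-23) = (6 + 0) + 12*(-23) = 6 - 276 = -270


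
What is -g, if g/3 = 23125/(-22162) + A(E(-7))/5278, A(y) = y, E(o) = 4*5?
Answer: 26059395/8355074 ≈ 3.1190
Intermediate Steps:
E(o) = 20
g = -26059395/8355074 (g = 3*(23125/(-22162) + 20/5278) = 3*(23125*(-1/22162) + 20*(1/5278)) = 3*(-23125/22162 + 10/2639) = 3*(-8686465/8355074) = -26059395/8355074 ≈ -3.1190)
-g = -1*(-26059395/8355074) = 26059395/8355074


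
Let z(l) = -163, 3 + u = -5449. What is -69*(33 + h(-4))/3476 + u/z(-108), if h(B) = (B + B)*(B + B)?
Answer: 17860193/566588 ≈ 31.522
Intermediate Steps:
u = -5452 (u = -3 - 5449 = -5452)
h(B) = 4*B² (h(B) = (2*B)*(2*B) = 4*B²)
-69*(33 + h(-4))/3476 + u/z(-108) = -69*(33 + 4*(-4)²)/3476 - 5452/(-163) = -69*(33 + 4*16)*(1/3476) - 5452*(-1/163) = -69*(33 + 64)*(1/3476) + 5452/163 = -69*97*(1/3476) + 5452/163 = -6693*1/3476 + 5452/163 = -6693/3476 + 5452/163 = 17860193/566588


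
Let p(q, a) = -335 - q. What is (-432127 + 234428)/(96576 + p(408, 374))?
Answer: -197699/95833 ≈ -2.0630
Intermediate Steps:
(-432127 + 234428)/(96576 + p(408, 374)) = (-432127 + 234428)/(96576 + (-335 - 1*408)) = -197699/(96576 + (-335 - 408)) = -197699/(96576 - 743) = -197699/95833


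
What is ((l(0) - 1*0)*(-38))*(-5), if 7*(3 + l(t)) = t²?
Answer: -570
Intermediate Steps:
l(t) = -3 + t²/7
((l(0) - 1*0)*(-38))*(-5) = (((-3 + (⅐)*0²) - 1*0)*(-38))*(-5) = (((-3 + (⅐)*0) + 0)*(-38))*(-5) = (((-3 + 0) + 0)*(-38))*(-5) = ((-3 + 0)*(-38))*(-5) = -3*(-38)*(-5) = 114*(-5) = -570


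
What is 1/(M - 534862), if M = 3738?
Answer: -1/531124 ≈ -1.8828e-6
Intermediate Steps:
1/(M - 534862) = 1/(3738 - 534862) = 1/(-531124) = -1/531124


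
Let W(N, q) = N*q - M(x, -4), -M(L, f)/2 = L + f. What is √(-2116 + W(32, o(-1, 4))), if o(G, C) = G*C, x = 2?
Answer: 2*I*√562 ≈ 47.413*I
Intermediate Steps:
o(G, C) = C*G
M(L, f) = -2*L - 2*f (M(L, f) = -2*(L + f) = -2*L - 2*f)
W(N, q) = -4 + N*q (W(N, q) = N*q - (-2*2 - 2*(-4)) = N*q - (-4 + 8) = N*q - 1*4 = N*q - 4 = -4 + N*q)
√(-2116 + W(32, o(-1, 4))) = √(-2116 + (-4 + 32*(4*(-1)))) = √(-2116 + (-4 + 32*(-4))) = √(-2116 + (-4 - 128)) = √(-2116 - 132) = √(-2248) = 2*I*√562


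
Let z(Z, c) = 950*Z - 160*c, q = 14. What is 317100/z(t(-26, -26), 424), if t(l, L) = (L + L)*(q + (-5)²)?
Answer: -2265/14246 ≈ -0.15899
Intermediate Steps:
t(l, L) = 78*L (t(l, L) = (L + L)*(14 + (-5)²) = (2*L)*(14 + 25) = (2*L)*39 = 78*L)
z(Z, c) = -160*c + 950*Z
317100/z(t(-26, -26), 424) = 317100/(-160*424 + 950*(78*(-26))) = 317100/(-67840 + 950*(-2028)) = 317100/(-67840 - 1926600) = 317100/(-1994440) = 317100*(-1/1994440) = -2265/14246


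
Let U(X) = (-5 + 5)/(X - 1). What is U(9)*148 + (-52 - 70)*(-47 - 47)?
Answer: 11468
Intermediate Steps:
U(X) = 0 (U(X) = 0/(-1 + X) = 0)
U(9)*148 + (-52 - 70)*(-47 - 47) = 0*148 + (-52 - 70)*(-47 - 47) = 0 - 122*(-94) = 0 + 11468 = 11468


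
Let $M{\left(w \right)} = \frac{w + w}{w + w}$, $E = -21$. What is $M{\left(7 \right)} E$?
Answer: $-21$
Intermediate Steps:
$M{\left(w \right)} = 1$ ($M{\left(w \right)} = \frac{2 w}{2 w} = 2 w \frac{1}{2 w} = 1$)
$M{\left(7 \right)} E = 1 \left(-21\right) = -21$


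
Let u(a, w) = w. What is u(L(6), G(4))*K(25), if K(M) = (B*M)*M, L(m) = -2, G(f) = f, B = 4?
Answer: 10000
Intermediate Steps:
K(M) = 4*M² (K(M) = (4*M)*M = 4*M²)
u(L(6), G(4))*K(25) = 4*(4*25²) = 4*(4*625) = 4*2500 = 10000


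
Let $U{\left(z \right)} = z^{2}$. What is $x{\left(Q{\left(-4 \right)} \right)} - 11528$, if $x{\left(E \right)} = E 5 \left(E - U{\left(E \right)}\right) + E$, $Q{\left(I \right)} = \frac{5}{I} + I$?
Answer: $- \frac{683003}{64} \approx -10672.0$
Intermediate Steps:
$Q{\left(I \right)} = I + \frac{5}{I}$
$x{\left(E \right)} = E + 5 E \left(E - E^{2}\right)$ ($x{\left(E \right)} = E 5 \left(E - E^{2}\right) + E = 5 E \left(E - E^{2}\right) + E = E + 5 E \left(E - E^{2}\right)$)
$x{\left(Q{\left(-4 \right)} \right)} - 11528 = \left(-4 + \frac{5}{-4}\right) \left(1 - 5 \left(-4 + \frac{5}{-4}\right)^{2} + 5 \left(-4 + \frac{5}{-4}\right)\right) - 11528 = \left(-4 + 5 \left(- \frac{1}{4}\right)\right) \left(1 - 5 \left(-4 + 5 \left(- \frac{1}{4}\right)\right)^{2} + 5 \left(-4 + 5 \left(- \frac{1}{4}\right)\right)\right) - 11528 = \left(-4 - \frac{5}{4}\right) \left(1 - 5 \left(-4 - \frac{5}{4}\right)^{2} + 5 \left(-4 - \frac{5}{4}\right)\right) - 11528 = - \frac{21 \left(1 - 5 \left(- \frac{21}{4}\right)^{2} + 5 \left(- \frac{21}{4}\right)\right)}{4} - 11528 = - \frac{21 \left(1 - \frac{2205}{16} - \frac{105}{4}\right)}{4} - 11528 = \left(- \frac{21}{4}\right) \left(- \frac{2609}{16}\right) - 11528 = \frac{54789}{64} - 11528 = - \frac{683003}{64}$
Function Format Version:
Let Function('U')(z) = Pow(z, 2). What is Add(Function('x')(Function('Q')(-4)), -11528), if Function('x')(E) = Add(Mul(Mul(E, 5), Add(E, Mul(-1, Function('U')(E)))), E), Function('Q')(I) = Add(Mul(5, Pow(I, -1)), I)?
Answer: Rational(-683003, 64) ≈ -10672.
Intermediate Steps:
Function('Q')(I) = Add(I, Mul(5, Pow(I, -1)))
Function('x')(E) = Add(E, Mul(5, E, Add(E, Mul(-1, Pow(E, 2))))) (Function('x')(E) = Add(Mul(Mul(E, 5), Add(E, Mul(-1, Pow(E, 2)))), E) = Add(Mul(Mul(5, E), Add(E, Mul(-1, Pow(E, 2)))), E) = Add(Mul(5, E, Add(E, Mul(-1, Pow(E, 2)))), E) = Add(E, Mul(5, E, Add(E, Mul(-1, Pow(E, 2))))))
Add(Function('x')(Function('Q')(-4)), -11528) = Add(Mul(Add(-4, Mul(5, Pow(-4, -1))), Add(1, Mul(-5, Pow(Add(-4, Mul(5, Pow(-4, -1))), 2)), Mul(5, Add(-4, Mul(5, Pow(-4, -1)))))), -11528) = Add(Mul(Add(-4, Mul(5, Rational(-1, 4))), Add(1, Mul(-5, Pow(Add(-4, Mul(5, Rational(-1, 4))), 2)), Mul(5, Add(-4, Mul(5, Rational(-1, 4)))))), -11528) = Add(Mul(Add(-4, Rational(-5, 4)), Add(1, Mul(-5, Pow(Add(-4, Rational(-5, 4)), 2)), Mul(5, Add(-4, Rational(-5, 4))))), -11528) = Add(Mul(Rational(-21, 4), Add(1, Mul(-5, Pow(Rational(-21, 4), 2)), Mul(5, Rational(-21, 4)))), -11528) = Add(Mul(Rational(-21, 4), Add(1, Mul(-5, Rational(441, 16)), Rational(-105, 4))), -11528) = Add(Mul(Rational(-21, 4), Add(1, Rational(-2205, 16), Rational(-105, 4))), -11528) = Add(Mul(Rational(-21, 4), Rational(-2609, 16)), -11528) = Add(Rational(54789, 64), -11528) = Rational(-683003, 64)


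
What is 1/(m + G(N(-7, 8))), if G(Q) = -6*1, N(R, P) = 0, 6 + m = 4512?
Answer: 1/4500 ≈ 0.00022222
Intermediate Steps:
m = 4506 (m = -6 + 4512 = 4506)
G(Q) = -6
1/(m + G(N(-7, 8))) = 1/(4506 - 6) = 1/4500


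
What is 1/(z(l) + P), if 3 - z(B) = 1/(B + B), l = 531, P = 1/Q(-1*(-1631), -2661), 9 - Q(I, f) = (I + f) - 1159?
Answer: 583569/1750423 ≈ 0.33339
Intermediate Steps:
Q(I, f) = 1168 - I - f (Q(I, f) = 9 - ((I + f) - 1159) = 9 - (-1159 + I + f) = 9 + (1159 - I - f) = 1168 - I - f)
P = 1/2198 (P = 1/(1168 - (-1)*(-1631) - 1*(-2661)) = 1/(1168 - 1*1631 + 2661) = 1/(1168 - 1631 + 2661) = 1/2198 ≈ 0.00045496)
z(B) = 3 - 1/(2*B) (z(B) = 3 - 1/(B + B) = 3 - 1/(2*B))
1/(z(l) + P) = 1/((3 - 1/2/531) + 1/2198) = 1/((3 - 1/2*1/531) + 1/2198) = 1/((3 - 1/1062) + 1/2198) = 1/(3185/1062 + 1/2198) = 1/(1750423/583569) = 583569/1750423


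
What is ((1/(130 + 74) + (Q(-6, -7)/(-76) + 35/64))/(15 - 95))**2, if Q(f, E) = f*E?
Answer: 2809/24614299238400 ≈ 1.1412e-10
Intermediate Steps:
Q(f, E) = E*f
((1/(130 + 74) + (Q(-6, -7)/(-76) + 35/64))/(15 - 95))**2 = ((1/(130 + 74) + (-7*(-6)/(-76) + 35/64))/(15 - 95))**2 = ((1/204 + (42*(-1/76) + 35*(1/64)))/(-80))**2 = ((1/204 + (-21/38 + 35/64))*(-1/80))**2 = ((1/204 - 7/1216)*(-1/80))**2 = (-53/62016*(-1/80))**2 = (53/4961280)**2 = 2809/24614299238400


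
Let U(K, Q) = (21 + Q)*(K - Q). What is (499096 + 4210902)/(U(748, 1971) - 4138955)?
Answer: -4709998/6575171 ≈ -0.71633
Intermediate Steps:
(499096 + 4210902)/(U(748, 1971) - 4138955) = (499096 + 4210902)/((-1*1971² - 21*1971 + 21*748 + 748*1971) - 4138955) = 4709998/((-1*3884841 - 41391 + 15708 + 1474308) - 4138955) = 4709998/((-3884841 - 41391 + 15708 + 1474308) - 4138955) = 4709998/(-2436216 - 4138955) = 4709998/(-6575171) = 4709998*(-1/6575171) = -4709998/6575171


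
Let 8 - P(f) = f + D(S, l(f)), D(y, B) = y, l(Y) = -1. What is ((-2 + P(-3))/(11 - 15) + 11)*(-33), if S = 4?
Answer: -1287/4 ≈ -321.75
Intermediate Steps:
P(f) = 4 - f (P(f) = 8 - (f + 4) = 8 - (4 + f) = 8 + (-4 - f) = 4 - f)
((-2 + P(-3))/(11 - 15) + 11)*(-33) = ((-2 + (4 - 1*(-3)))/(11 - 15) + 11)*(-33) = ((-2 + (4 + 3))/(-4) + 11)*(-33) = ((-2 + 7)*(-¼) + 11)*(-33) = (5*(-¼) + 11)*(-33) = (-5/4 + 11)*(-33) = (39/4)*(-33) = -1287/4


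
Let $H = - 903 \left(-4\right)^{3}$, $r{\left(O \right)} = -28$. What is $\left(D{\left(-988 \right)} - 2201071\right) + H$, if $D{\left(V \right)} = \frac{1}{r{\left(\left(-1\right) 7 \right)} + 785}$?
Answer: $- \frac{1622462202}{757} \approx -2.1433 \cdot 10^{6}$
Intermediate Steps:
$H = 57792$ ($H = \left(-903\right) \left(-64\right) = 57792$)
$D{\left(V \right)} = \frac{1}{757}$ ($D{\left(V \right)} = \frac{1}{-28 + 785} = \frac{1}{757}$)
$\left(D{\left(-988 \right)} - 2201071\right) + H = \left(\frac{1}{757} - 2201071\right) + 57792 = - \frac{1666210746}{757} + 57792 = - \frac{1622462202}{757}$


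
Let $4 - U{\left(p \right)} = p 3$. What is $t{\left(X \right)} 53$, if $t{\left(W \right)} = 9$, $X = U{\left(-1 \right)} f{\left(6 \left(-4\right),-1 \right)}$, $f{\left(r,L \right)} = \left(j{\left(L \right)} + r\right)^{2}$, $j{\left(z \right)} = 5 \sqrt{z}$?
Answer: $477$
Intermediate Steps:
$U{\left(p \right)} = 4 - 3 p$ ($U{\left(p \right)} = 4 - p 3 = 4 - 3 p$)
$f{\left(r,L \right)} = \left(r + 5 \sqrt{L}\right)^{2}$ ($f{\left(r,L \right)} = \left(5 \sqrt{L} + r\right)^{2} = \left(r + 5 \sqrt{L}\right)^{2}$)
$X = 7 \left(-24 + 5 i\right)^{2}$ ($X = \left(4 - -3\right) \left(6 \left(-4\right) + 5 \sqrt{-1}\right)^{2} = \left(4 + 3\right) \left(-24 + 5 i\right)^{2} = 7 \left(-24 + 5 i\right)^{2} \approx 3857.0 - 1680.0 i$)
$t{\left(X \right)} 53 = 9 \cdot 53 = 477$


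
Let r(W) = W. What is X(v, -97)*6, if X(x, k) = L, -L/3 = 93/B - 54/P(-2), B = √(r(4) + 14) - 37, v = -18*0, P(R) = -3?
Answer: -375786/1351 + 5022*√2/1351 ≈ -272.90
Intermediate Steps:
v = 0
B = -37 + 3*√2 (B = √(4 + 14) - 37 = √18 - 37 = 3*√2 - 37 = -37 + 3*√2 ≈ -32.757)
L = -54 - 279/(-37 + 3*√2) (L = -3*(93/(-37 + 3*√2) - 54/(-3)) = -3*(93/(-37 + 3*√2) - 54*(-⅓)) = -3*(93/(-37 + 3*√2) + 18) = -3*(18 + 93/(-37 + 3*√2)) = -54 - 279/(-37 + 3*√2) ≈ -45.483)
X(x, k) = -62631/1351 + 837*√2/1351
X(v, -97)*6 = (-62631/1351 + 837*√2/1351)*6 = -375786/1351 + 5022*√2/1351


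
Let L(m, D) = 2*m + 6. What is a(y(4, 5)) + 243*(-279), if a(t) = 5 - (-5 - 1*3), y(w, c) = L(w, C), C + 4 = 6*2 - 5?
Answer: -67784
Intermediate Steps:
C = 3 (C = -4 + (6*2 - 5) = -4 + (12 - 5) = -4 + 7 = 3)
L(m, D) = 6 + 2*m
y(w, c) = 6 + 2*w
a(t) = 13 (a(t) = 5 - (-5 - 3) = 5 - 1*(-8) = 5 + 8 = 13)
a(y(4, 5)) + 243*(-279) = 13 + 243*(-279) = 13 - 67797 = -67784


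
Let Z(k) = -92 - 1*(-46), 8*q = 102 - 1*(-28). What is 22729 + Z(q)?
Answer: 22683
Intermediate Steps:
q = 65/4 (q = (102 - 1*(-28))/8 = (102 + 28)/8 = (⅛)*130 = 65/4 ≈ 16.250)
Z(k) = -46 (Z(k) = -92 + 46 = -46)
22729 + Z(q) = 22729 - 46 = 22683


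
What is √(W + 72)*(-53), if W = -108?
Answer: -318*I ≈ -318.0*I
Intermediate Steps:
√(W + 72)*(-53) = √(-108 + 72)*(-53) = √(-36)*(-53) = (6*I)*(-53) = -318*I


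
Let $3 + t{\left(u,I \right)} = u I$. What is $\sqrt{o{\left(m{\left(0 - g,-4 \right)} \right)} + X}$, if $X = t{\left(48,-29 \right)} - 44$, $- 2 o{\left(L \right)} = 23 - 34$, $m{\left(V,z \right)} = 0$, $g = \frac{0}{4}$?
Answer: $\frac{i \sqrt{5734}}{2} \approx 37.862 i$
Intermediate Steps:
$g = 0$ ($g = 0 \cdot \frac{1}{4} = 0$)
$t{\left(u,I \right)} = -3 + I u$ ($t{\left(u,I \right)} = -3 + u I = -3 + I u$)
$o{\left(L \right)} = \frac{11}{2}$ ($o{\left(L \right)} = - \frac{23 - 34}{2} = \left(- \frac{1}{2}\right) \left(-11\right) = \frac{11}{2}$)
$X = -1439$ ($X = \left(-3 - 1392\right) - 44 = -1395 - 44 = -1439$)
$\sqrt{o{\left(m{\left(0 - g,-4 \right)} \right)} + X} = \sqrt{\frac{11}{2} - 1439} = \sqrt{- \frac{2867}{2}} = \frac{i \sqrt{5734}}{2}$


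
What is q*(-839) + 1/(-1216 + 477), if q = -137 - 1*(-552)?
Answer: -257308716/739 ≈ -3.4819e+5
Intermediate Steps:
q = 415 (q = -137 + 552 = 415)
q*(-839) + 1/(-1216 + 477) = 415*(-839) + 1/(-1216 + 477) = -348185 + 1/(-739) = -348185 - 1/739 = -257308716/739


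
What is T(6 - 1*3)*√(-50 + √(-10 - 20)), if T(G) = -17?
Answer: -17*√(-50 + I*√30) ≈ -6.5742 - 120.39*I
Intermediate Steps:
T(6 - 1*3)*√(-50 + √(-10 - 20)) = -17*√(-50 + √(-10 - 20)) = -17*√(-50 + √(-30)) = -17*√(-50 + I*√30)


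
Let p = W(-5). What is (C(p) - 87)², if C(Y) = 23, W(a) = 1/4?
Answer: 4096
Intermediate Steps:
W(a) = ¼
p = ¼ ≈ 0.25000
(C(p) - 87)² = (23 - 87)² = (-64)² = 4096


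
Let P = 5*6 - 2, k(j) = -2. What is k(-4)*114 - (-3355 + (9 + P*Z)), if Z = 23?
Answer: 2474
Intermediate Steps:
P = 28 (P = 30 - 2 = 28)
k(-4)*114 - (-3355 + (9 + P*Z)) = -2*114 - (-3355 + (9 + 28*23)) = -228 - (-3355 + (9 + 644)) = -228 - (-3355 + 653) = -228 - 1*(-2702) = -228 + 2702 = 2474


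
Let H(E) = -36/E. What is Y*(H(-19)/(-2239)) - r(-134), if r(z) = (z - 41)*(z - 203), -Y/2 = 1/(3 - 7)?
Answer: -2508855493/42541 ≈ -58975.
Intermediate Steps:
Y = ½ (Y = -2/(3 - 7) = -2/(-4) = -2*(-¼) = ½ ≈ 0.50000)
r(z) = (-203 + z)*(-41 + z) (r(z) = (-41 + z)*(-203 + z) = (-203 + z)*(-41 + z))
Y*(H(-19)/(-2239)) - r(-134) = (-36/(-19)/(-2239))/2 - (8323 + (-134)² - 244*(-134)) = (-36*(-1/19)*(-1/2239))/2 - (8323 + 17956 + 32696) = ((36/19)*(-1/2239))/2 - 1*58975 = (½)*(-36/42541) - 58975 = -18/42541 - 58975 = -2508855493/42541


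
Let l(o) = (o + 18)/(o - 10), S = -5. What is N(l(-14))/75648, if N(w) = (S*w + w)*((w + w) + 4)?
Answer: 11/340416 ≈ 3.2313e-5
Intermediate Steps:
l(o) = (18 + o)/(-10 + o)
N(w) = -4*w*(4 + 2*w) (N(w) = (-5*w + w)*((w + w) + 4) = (-4*w)*(2*w + 4) = (-4*w)*(4 + 2*w) = -4*w*(4 + 2*w))
N(l(-14))/75648 = -8*(18 - 14)/(-10 - 14)*(2 + (18 - 14)/(-10 - 14))/75648 = -8*4/(-24)*(2 + 4/(-24))*(1/75648) = -8*(-1/24*4)*(2 - 1/24*4)*(1/75648) = -8*(-⅙)*(2 - ⅙)*(1/75648) = -8*(-⅙)*11/6*(1/75648) = (22/9)*(1/75648) = 11/340416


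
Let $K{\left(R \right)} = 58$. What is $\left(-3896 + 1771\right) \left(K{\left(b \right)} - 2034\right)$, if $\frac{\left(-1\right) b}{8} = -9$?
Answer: $4199000$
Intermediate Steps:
$b = 72$ ($b = \left(-8\right) \left(-9\right) = 72$)
$\left(-3896 + 1771\right) \left(K{\left(b \right)} - 2034\right) = \left(-3896 + 1771\right) \left(58 - 2034\right) = \left(-2125\right) \left(-1976\right) = 4199000$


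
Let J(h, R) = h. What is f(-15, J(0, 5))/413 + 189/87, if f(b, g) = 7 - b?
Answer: 26657/11977 ≈ 2.2257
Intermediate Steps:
f(-15, J(0, 5))/413 + 189/87 = (7 - 1*(-15))/413 + 189/87 = (7 + 15)*(1/413) + 189*(1/87) = 22*(1/413) + 63/29 = 22/413 + 63/29 = 26657/11977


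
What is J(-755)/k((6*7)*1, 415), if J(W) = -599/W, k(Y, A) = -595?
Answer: -599/449225 ≈ -0.0013334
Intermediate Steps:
J(-755)/k((6*7)*1, 415) = -599/(-755)/(-595) = -599*(-1/755)*(-1/595) = (599/755)*(-1/595) = -599/449225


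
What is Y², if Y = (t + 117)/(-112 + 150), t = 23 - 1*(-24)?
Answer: 6724/361 ≈ 18.626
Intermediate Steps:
t = 47 (t = 23 + 24 = 47)
Y = 82/19 (Y = (47 + 117)/(-112 + 150) = 164/38 = 164*(1/38) = 82/19 ≈ 4.3158)
Y² = (82/19)² = 6724/361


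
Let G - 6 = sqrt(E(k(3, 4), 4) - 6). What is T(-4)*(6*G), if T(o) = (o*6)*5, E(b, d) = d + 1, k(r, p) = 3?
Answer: -4320 - 720*I ≈ -4320.0 - 720.0*I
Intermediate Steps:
E(b, d) = 1 + d
T(o) = 30*o (T(o) = (6*o)*5 = 30*o)
G = 6 + I (G = 6 + sqrt((1 + 4) - 6) = 6 + sqrt(5 - 6) = 6 + sqrt(-1) = 6 + I ≈ 6.0 + 1.0*I)
T(-4)*(6*G) = (30*(-4))*(6*(6 + I)) = -120*(36 + 6*I) = -4320 - 720*I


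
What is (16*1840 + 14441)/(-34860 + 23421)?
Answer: -14627/3813 ≈ -3.8361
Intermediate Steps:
(16*1840 + 14441)/(-34860 + 23421) = (29440 + 14441)/(-11439) = 43881*(-1/11439) = -14627/3813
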